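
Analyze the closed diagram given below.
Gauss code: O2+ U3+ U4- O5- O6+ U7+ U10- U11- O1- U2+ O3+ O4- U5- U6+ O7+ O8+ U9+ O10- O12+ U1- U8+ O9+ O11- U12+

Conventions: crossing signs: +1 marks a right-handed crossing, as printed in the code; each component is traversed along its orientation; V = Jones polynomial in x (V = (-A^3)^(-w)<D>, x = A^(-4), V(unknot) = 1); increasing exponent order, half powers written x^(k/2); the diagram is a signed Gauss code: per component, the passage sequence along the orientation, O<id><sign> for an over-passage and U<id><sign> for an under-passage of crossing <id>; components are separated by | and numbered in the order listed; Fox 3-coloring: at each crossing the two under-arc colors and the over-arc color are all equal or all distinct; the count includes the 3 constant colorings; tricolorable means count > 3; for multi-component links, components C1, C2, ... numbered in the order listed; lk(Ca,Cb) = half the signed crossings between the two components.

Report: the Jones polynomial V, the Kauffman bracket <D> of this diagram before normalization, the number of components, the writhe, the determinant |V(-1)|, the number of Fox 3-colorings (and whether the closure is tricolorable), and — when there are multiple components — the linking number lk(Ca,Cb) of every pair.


Jones polynomial: V(x) = x^-1 - 1 + 2x - 2x^2 + 2x^3 - 2x^4 + x^5
<D> = A^-14 - 2A^-10 + 2A^-6 - 2A^-2 + 2A^2 - A^6 + A^10; writhe +2
components 1, writhe +2 (12 crossings)
3-colorings: 3 of 3^12, det 11 — not tricolorable
note: the span of V is 6, forcing >= 6 crossings in any diagram


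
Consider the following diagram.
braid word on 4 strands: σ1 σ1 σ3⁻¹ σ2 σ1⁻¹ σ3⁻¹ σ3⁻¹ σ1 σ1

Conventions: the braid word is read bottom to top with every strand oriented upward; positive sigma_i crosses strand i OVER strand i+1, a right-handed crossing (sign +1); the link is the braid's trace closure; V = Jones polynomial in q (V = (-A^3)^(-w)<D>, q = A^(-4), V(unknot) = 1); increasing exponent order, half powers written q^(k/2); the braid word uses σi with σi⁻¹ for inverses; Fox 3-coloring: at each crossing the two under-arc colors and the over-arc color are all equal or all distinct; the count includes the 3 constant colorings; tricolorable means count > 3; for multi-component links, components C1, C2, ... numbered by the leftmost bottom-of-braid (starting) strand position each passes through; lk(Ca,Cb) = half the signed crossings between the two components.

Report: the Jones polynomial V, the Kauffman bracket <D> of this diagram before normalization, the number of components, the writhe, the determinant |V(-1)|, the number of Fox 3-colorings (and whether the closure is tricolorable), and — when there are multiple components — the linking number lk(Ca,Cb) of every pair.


V(q) = -q^-3 + q^-2 - q^-1 + 3 - q + q^2 - q^3
bracket: A^-9 - A^-5 + A^-1 - 3A^3 + A^7 - A^11 + A^15, w = +1
1 component, writhe +1, over 9 crossings
det 9, colorings 27 of 3^9 — tricolorable
observation: w = +1 (over 9 crossings) is diagram-only; (-A^3)^(-1) removes it from V


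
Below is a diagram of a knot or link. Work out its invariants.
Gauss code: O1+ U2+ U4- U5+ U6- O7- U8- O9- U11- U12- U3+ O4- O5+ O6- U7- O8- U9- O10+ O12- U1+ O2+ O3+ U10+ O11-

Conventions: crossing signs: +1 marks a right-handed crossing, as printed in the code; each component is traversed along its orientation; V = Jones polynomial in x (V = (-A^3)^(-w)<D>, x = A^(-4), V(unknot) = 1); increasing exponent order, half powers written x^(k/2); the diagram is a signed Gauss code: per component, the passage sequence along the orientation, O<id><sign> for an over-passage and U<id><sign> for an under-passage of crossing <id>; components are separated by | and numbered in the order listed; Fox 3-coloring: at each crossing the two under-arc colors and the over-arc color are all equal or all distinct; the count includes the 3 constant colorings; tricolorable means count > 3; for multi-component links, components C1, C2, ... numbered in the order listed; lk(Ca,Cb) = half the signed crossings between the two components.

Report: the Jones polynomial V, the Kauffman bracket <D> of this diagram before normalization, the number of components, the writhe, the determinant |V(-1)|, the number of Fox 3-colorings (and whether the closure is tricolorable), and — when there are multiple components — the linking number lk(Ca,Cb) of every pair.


V(x) = -x^-6 + x^-5 - 2x^-4 + 3x^-3 - 2x^-2 + 3x^-1 - 1 + x - x^2
bracket: -A^-14 + A^-10 - A^-6 + 3A^-2 - 2A^2 + 3A^6 - 2A^10 + A^14 - A^18, w = -2
1 component, writhe -2, over 12 crossings
det 15, colorings 9 of 3^12 — tricolorable
observation: the span of V is 8, forcing >= 8 crossings in any diagram


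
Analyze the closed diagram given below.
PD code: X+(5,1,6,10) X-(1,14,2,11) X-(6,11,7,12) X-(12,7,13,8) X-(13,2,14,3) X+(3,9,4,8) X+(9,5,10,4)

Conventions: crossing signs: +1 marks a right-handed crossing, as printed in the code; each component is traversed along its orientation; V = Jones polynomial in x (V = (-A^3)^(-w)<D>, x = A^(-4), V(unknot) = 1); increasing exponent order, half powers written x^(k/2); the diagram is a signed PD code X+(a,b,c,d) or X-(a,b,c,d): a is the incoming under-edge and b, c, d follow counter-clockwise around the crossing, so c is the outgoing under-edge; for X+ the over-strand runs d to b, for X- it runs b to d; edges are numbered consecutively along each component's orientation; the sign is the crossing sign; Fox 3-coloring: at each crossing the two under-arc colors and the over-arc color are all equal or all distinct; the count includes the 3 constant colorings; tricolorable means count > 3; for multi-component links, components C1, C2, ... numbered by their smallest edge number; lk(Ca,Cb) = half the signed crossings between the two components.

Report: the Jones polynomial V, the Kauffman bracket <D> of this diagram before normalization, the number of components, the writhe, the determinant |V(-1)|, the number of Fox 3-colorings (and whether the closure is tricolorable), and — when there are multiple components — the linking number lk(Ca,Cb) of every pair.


V = -x^(-7/2) - x^(-3/2) - x^(1/2) + x^(3/2)
<D> = -A^-9 + A^-5 + A^3 + A^11 (w = -1)
2 components over 7 crossings, w = -1
lk(C1,C2): -2
3 Fox colorings among 3^7, |V(-1)| = 4: not tricolorable
why: the 1 component pair carries total linking -2


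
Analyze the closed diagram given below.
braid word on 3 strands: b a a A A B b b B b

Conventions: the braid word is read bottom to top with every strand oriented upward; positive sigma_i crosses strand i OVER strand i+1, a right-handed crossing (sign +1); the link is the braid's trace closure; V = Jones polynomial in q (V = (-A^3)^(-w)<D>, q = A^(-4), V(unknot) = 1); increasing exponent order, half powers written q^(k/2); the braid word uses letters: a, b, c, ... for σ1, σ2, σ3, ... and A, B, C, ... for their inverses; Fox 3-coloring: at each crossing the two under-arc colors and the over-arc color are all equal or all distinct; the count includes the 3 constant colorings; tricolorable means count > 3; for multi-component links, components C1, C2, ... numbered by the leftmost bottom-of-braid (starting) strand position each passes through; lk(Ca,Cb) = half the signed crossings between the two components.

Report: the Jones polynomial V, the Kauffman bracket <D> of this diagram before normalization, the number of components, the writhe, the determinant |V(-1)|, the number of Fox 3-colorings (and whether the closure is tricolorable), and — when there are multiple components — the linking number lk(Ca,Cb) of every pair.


Jones polynomial: V(q) = 1 + q + q^2 + q^3
<D> = A^-6 + A^-2 + A^2 + A^6; writhe +2
components 3, writhe +2 (10 crossings)
linking number lk(C1,C2) = 0
lk(C1,C3): 0
lk(C2,C3) = +1
3-colorings: 9 of 3^10, det 0 — tricolorable
note: summing lk over 3 pairs gives +1


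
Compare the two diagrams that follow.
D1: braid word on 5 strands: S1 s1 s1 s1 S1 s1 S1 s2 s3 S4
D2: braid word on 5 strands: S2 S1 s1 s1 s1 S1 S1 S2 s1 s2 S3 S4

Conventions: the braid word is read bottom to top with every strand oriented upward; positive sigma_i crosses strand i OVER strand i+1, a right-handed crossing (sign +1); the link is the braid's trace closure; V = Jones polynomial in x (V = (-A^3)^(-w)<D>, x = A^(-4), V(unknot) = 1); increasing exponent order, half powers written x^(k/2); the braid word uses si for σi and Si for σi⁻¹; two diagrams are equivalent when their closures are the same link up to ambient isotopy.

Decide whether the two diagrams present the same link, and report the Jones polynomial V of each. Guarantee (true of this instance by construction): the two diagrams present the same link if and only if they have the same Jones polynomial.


equivalent: yes
D1 (bracket A^6; 10 crossings at w = +2): V = 1
V(D2) = 1  (w -2, c 12, <D> = A^-6)
key observation: one V(x) for all 2 diagrams — one class (guaranteed)


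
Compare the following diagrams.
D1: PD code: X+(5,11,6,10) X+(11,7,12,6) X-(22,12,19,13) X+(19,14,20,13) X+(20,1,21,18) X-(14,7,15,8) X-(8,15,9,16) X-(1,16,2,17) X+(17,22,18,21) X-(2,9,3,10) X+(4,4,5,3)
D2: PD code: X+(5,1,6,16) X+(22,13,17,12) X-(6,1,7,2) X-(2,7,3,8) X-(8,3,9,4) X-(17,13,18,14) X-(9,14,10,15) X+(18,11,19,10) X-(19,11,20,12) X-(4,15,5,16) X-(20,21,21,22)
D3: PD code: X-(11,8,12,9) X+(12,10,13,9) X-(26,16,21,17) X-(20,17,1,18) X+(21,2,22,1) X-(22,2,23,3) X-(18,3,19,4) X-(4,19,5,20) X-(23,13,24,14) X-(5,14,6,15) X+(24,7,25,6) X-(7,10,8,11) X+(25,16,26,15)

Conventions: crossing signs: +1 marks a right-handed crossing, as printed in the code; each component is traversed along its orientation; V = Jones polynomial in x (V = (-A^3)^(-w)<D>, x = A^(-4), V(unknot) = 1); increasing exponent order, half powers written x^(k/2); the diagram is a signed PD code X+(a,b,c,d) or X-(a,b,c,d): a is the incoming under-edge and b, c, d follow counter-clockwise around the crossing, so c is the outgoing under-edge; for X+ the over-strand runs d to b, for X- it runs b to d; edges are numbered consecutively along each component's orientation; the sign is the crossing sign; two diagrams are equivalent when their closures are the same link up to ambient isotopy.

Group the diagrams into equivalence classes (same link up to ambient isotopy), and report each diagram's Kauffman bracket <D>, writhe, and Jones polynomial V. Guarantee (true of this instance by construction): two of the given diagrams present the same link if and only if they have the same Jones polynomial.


equivalence classes: {D1} | {D2, D3}
D1 (bracket A^-7 + A; 11 crossings at w = +1): V = -x^(1/2) - x^(5/2)
D2 (bracket A^-13 + A^-9 + A^-5 - A^3; 11 crossings at w = -5): V = x^(-9/2) - x^(-5/2) - x^(-3/2) - x^(-1/2)
D3 (bracket A^-13 + A^-9 + A^-5 - A^3; 13 crossings at w = -5): V = x^(-9/2) - x^(-5/2) - x^(-3/2) - x^(-1/2)
key observation: V(x) takes 2 values over 3 diagrams, fixing the grouping


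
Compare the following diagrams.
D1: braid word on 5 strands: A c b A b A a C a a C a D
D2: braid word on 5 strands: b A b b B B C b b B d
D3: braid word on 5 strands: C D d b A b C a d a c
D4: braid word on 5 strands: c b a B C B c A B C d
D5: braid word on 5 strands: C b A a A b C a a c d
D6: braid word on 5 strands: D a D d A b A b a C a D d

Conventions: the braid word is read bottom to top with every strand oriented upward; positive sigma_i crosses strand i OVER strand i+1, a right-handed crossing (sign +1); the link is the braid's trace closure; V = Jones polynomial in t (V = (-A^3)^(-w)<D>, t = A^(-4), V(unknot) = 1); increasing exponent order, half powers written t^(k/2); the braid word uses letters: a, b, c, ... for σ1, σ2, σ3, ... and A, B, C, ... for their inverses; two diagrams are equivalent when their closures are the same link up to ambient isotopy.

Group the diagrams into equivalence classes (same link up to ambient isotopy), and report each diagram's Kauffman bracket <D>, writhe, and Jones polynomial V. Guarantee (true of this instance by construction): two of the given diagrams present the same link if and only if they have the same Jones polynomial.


classes: {D1, D3, D5, D6} | {D2} | {D4}
V(D1) = -t^(1/2) + t^(3/2) - t^(5/2) - t^(9/2)  [13 crossings, <D> = A^-15 + A^-7 - A^-3 + A, w = +1]
V(D2) = -t^(1/2) - t^(5/2)  [11 crossings, <D> = A^-7 + A, w = +1]
V(D3) = -t^(1/2) + t^(3/2) - t^(5/2) - t^(9/2)  [11 crossings, <D> = A^-9 + A^-1 - A^3 + A^7, w = +3]
V(D4) = -t^(-1/2) - t^(1/2)  (w -1, c 11, <D> = A^-5 + A^-1)
V(D5) = -t^(1/2) + t^(3/2) - t^(5/2) - t^(9/2)  (w +3, c 11, <D> = A^-9 + A^-1 - A^3 + A^7)
D6 (bracket A^-15 + A^-7 - A^-3 + A; 13 crossings at w = +1): V = -t^(1/2) + t^(3/2) - t^(5/2) - t^(9/2)
note: 3 values of V(t) split the 6 diagrams


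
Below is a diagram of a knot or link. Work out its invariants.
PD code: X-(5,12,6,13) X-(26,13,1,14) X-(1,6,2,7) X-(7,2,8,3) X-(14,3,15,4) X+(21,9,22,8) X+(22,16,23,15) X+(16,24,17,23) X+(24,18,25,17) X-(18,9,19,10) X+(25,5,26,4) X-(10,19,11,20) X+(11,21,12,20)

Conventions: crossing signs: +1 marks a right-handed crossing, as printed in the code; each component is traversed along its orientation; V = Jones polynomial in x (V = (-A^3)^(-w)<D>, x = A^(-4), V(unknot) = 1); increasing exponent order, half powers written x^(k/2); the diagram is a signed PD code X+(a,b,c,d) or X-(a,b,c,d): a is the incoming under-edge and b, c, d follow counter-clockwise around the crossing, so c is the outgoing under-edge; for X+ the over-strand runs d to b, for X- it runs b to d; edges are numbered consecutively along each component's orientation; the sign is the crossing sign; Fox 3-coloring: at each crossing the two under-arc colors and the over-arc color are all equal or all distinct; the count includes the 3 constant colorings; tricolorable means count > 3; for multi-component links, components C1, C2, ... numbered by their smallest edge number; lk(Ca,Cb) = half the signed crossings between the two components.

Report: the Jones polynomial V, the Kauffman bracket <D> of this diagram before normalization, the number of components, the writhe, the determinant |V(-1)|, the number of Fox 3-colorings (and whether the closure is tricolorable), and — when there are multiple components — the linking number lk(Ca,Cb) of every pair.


V = -x^-3 + x^-2 - x^-1 + 3 - x + x^2 - x^3
<D> = A^-15 - A^-11 + A^-7 - 3A^-3 + A - A^5 + A^9 (w = -1)
1 component over 13 crossings, w = -1
27 Fox colorings among 3^13, |V(-1)| = 9: tricolorable
why: |V(-1)| = 9: so tricolorable, since 3 divides 9


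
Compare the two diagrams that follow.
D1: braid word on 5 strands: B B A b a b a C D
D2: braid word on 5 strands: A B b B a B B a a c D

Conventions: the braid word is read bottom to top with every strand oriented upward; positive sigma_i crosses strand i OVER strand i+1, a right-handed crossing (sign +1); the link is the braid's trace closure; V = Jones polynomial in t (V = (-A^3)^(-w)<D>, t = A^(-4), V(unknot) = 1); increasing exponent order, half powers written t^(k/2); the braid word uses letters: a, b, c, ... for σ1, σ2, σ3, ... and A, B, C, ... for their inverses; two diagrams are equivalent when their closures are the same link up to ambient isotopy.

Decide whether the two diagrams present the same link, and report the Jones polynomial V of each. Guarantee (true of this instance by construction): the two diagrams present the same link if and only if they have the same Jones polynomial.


same link: no
V(D1) = -t^(1/2) - t^(5/2)  [9 crossings, <D> = A^-13 + A^-5, w = -1]
D2 (bracket A^-9 - A^-5 + 2A^-1 - A^3 + 2A^7 - A^11; 11 crossings at w = -1): V = t^(-7/2) - 2t^(-5/2) + t^(-3/2) - 2t^(-1/2) + t^(1/2) - t^(3/2)
note: 2 classes among 2 diagrams; unequal V(t) rules out equality


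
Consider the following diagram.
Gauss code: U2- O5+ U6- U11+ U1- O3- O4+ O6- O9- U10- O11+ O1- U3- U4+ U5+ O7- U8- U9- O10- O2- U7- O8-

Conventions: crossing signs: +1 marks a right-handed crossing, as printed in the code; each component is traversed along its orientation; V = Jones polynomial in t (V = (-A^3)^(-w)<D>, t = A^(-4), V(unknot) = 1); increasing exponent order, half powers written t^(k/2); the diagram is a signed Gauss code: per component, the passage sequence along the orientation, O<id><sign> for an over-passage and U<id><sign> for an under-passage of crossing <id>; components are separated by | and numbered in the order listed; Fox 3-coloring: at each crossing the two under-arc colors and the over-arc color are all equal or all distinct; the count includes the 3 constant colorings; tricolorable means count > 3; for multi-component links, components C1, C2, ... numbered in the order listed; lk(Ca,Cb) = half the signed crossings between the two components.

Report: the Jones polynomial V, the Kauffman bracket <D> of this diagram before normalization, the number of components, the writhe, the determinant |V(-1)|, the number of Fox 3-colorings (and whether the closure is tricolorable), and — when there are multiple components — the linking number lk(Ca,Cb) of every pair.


V(t) = -t^-6 + t^-5 - t^-4 + 2t^-3 - t^-2 + t^-1
bracket: -A^-11 + A^-7 - 2A^-3 + A - A^5 + A^9, w = -5
1 component, writhe -5, over 11 crossings
det 7, colorings 3 of 3^11 — not tricolorable
observation: V spans 5 powers of t: at least 5 crossings in any diagram


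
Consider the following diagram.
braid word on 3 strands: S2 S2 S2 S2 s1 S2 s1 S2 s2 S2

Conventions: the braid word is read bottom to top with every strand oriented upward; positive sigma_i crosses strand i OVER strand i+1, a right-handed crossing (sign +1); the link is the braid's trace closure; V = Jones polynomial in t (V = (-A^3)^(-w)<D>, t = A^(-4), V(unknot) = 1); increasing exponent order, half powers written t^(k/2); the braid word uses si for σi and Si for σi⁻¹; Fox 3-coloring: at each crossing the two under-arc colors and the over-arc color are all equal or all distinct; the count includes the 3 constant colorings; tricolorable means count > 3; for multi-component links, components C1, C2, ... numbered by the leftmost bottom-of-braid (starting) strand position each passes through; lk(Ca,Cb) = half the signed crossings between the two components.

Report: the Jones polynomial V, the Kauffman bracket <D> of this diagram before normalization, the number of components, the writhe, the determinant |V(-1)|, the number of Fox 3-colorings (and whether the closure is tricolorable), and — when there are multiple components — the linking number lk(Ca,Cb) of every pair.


Jones polynomial: V(t) = t^-8 - 2t^-7 + 2t^-6 - 3t^-5 + 3t^-4 - 2t^-3 + 2t^-2 - t^-1 + 1
<D> = A^-12 - A^-8 + 2A^-4 - 2 + 3A^4 - 3A^8 + 2A^12 - 2A^16 + A^20; writhe -4
components 1, writhe -4 (10 crossings)
3-colorings: 3 of 3^10, det 17 — not tricolorable
note: the word shrinks to σ2⁻¹ σ2⁻¹ σ2⁻¹ σ2⁻¹ σ1 σ2⁻¹ σ1 σ2⁻¹ after cancelling


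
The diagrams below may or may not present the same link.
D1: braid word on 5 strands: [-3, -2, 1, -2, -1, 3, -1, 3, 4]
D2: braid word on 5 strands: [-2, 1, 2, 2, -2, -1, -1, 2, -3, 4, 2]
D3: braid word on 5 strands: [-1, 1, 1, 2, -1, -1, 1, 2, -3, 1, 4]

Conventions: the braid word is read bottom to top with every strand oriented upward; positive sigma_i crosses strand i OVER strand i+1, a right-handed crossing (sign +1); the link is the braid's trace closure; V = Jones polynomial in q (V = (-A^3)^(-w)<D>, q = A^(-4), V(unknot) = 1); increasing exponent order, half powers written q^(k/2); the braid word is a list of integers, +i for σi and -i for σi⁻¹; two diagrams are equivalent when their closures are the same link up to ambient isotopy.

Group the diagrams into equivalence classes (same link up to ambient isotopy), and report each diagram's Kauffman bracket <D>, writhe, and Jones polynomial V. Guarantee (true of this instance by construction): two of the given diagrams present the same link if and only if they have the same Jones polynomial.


classes: {D1} | {D2} | {D3}
V(D1) = -q^(-9/2) - q^(-5/2) + q^(-3/2) - q^(-1/2)  [9 crossings, <D> = A^-1 - A^3 + A^7 + A^15, w = -1]
D2 (bracket A + A^5; 11 crossings at w = +1): V = -q^(-1/2) - q^(1/2)
V(D3) = -q^(1/2) + q^(3/2) - q^(5/2) - q^(9/2)  [11 crossings, <D> = A^-9 + A^-1 - A^3 + A^7, w = +3]
note: comparing 3 Jones polynomials yields 3 groups


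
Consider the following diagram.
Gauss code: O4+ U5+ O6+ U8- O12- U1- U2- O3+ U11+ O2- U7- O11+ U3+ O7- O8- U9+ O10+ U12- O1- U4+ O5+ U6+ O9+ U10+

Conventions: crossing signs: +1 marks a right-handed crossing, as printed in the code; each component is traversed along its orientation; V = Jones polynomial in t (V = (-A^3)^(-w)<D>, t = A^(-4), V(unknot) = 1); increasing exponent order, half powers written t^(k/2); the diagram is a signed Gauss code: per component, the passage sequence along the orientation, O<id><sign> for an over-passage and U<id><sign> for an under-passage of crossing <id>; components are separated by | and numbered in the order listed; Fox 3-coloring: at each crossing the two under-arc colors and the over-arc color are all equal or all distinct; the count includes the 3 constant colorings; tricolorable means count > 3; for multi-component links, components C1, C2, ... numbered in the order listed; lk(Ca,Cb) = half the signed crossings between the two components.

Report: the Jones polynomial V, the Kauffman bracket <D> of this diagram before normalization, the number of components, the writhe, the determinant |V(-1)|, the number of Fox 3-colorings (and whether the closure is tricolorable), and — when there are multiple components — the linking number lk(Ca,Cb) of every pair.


V(t) = -t^-4 + 3t^-3 - 6t^-2 + 11t^-1 - 15 + 19t - 21t^2 + 20t^3 - 16t^4 + 12t^5 - 7t^6 + 3t^7 - t^8
bracket: -A^-26 + 3A^-22 - 7A^-18 + 12A^-14 - 16A^-10 + 20A^-6 - 21A^-2 + 19A^2 - 15A^6 + 11A^10 - 6A^14 + 3A^18 - A^22, w = +2
1 component, writhe +2, over 12 crossings
det 135, colorings 9 of 3^12 — tricolorable
observation: V spans 12 powers of t: at least 12 crossings in any diagram


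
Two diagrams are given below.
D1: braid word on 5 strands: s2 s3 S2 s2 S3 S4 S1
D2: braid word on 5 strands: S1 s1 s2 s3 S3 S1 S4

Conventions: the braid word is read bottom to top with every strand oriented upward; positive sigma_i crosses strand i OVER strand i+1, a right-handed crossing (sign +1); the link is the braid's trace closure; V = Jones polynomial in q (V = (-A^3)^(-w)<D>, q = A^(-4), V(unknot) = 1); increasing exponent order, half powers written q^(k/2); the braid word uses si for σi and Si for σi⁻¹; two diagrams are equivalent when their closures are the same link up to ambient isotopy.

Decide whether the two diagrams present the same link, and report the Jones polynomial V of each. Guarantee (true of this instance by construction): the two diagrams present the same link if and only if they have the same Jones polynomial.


same link: yes
V(D1) = -q^(-1/2) - q^(1/2)  [7 crossings, <D> = A^-5 + A^-1, w = -1]
V(D2) = -q^(-1/2) - q^(1/2)  (w -1, c 7, <D> = A^-5 + A^-1)
note: one V(q) for all 2 diagrams — one class (guaranteed)


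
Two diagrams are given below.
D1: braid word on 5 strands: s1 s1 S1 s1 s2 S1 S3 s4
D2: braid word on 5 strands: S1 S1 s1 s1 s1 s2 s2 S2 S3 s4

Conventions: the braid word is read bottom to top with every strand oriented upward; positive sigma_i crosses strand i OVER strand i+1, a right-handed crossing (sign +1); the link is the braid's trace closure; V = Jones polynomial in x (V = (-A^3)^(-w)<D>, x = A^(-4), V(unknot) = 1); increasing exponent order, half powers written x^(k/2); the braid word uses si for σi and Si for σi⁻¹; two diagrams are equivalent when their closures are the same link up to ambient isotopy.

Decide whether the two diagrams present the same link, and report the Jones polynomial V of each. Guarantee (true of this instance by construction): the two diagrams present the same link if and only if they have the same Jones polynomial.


equivalent: yes
V(D1) = 1  (w +2, c 8, <D> = A^6)
D2 (bracket A^6; 10 crossings at w = +2): V = 1
why: one V(x) for all 2 diagrams — one class (guaranteed)


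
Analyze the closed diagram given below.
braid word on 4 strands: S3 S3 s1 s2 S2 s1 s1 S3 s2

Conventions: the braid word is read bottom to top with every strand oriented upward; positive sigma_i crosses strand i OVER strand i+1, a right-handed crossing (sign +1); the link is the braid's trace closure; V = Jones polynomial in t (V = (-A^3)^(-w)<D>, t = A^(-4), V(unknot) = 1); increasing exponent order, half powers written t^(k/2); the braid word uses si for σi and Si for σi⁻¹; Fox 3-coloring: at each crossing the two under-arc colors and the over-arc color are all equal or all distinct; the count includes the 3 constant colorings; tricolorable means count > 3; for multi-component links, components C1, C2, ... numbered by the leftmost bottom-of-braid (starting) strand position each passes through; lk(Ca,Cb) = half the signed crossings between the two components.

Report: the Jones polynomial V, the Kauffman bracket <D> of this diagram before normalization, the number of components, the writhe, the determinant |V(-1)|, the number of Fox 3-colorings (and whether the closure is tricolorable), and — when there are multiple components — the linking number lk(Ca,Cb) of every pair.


V(t) = -t^-3 + t^-2 - t^-1 + 3 - t + t^2 - t^3
bracket: A^-9 - A^-5 + A^-1 - 3A^3 + A^7 - A^11 + A^15, w = +1
1 component, writhe +1, over 9 crossings
det 9, colorings 27 of 3^9 — tricolorable
observation: det 9 = |V(-1)|; divisible by 3, so tricolorable


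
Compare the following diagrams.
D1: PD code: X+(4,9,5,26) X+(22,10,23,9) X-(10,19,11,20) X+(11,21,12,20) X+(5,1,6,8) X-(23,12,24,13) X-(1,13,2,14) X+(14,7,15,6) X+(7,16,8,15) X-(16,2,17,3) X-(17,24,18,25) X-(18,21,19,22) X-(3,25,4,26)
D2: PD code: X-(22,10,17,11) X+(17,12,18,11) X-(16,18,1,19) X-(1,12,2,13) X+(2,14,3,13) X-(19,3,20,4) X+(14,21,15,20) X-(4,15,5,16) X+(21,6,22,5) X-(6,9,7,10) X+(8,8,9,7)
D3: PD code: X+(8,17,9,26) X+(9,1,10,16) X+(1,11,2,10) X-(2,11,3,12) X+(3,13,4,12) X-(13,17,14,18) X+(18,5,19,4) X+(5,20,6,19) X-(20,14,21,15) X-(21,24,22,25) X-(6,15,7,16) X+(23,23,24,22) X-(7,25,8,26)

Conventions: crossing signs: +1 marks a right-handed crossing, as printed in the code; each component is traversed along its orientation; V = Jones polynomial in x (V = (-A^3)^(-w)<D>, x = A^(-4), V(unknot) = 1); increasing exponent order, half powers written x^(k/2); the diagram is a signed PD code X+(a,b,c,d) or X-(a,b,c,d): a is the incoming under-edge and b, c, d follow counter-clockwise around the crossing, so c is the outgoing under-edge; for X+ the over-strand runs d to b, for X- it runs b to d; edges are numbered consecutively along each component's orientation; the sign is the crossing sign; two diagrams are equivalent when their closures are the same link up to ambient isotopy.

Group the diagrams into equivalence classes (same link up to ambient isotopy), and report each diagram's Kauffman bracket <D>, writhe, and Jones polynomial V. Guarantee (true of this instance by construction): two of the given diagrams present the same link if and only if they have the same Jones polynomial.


classes: {D1, D3} | {D2}
V(D1) = -x^(-3/2) + x^(-1/2) - 2x^(1/2) + x^(3/2) - 2x^(5/2) + x^(7/2)  [13 crossings, <D> = -A^-17 + 2A^-13 - A^-9 + 2A^-5 - A^-1 + A^3, w = -1]
V(D2) = x^(-7/2) - 2x^(-5/2) + x^(-3/2) - 2x^(-1/2) + x^(1/2) - x^(3/2)  [11 crossings, <D> = A^-9 - A^-5 + 2A^-1 - A^3 + 2A^7 - A^11, w = -1]
V(D3) = -x^(-3/2) + x^(-1/2) - 2x^(1/2) + x^(3/2) - 2x^(5/2) + x^(7/2)  (w +1, c 13, <D> = -A^-11 + 2A^-7 - A^-3 + 2A - A^5 + A^9)
insight: 2 classes among 3 diagrams; unequal V(x) rules out equality


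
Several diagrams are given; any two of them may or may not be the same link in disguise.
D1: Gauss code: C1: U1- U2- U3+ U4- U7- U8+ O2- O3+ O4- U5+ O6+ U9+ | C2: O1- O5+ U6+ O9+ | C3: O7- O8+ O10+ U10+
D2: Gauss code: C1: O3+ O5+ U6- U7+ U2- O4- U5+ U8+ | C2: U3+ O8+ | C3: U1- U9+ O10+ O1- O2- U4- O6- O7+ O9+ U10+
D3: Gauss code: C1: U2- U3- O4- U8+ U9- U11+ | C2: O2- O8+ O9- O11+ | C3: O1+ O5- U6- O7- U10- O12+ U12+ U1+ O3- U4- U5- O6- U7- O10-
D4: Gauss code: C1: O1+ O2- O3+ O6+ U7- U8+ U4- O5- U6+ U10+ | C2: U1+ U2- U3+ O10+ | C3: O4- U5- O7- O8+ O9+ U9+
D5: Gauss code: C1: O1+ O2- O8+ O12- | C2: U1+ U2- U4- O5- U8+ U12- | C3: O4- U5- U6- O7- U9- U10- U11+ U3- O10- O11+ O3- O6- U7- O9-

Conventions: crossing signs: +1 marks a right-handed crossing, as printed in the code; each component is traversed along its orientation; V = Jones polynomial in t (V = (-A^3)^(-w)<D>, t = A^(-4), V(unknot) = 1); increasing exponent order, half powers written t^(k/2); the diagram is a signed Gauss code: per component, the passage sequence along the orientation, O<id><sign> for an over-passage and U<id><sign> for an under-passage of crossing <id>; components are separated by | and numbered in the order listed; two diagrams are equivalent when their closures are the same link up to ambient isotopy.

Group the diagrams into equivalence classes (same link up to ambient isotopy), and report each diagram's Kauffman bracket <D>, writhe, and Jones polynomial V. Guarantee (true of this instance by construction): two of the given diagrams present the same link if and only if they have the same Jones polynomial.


grouping into links: {D1} | {D2, D4} | {D3, D5}
V(D1) = 1 + t + t^2 + t^3  (w +2, c 10, <D> = A^-6 + A^-2 + A^2 + A^6)
V(D2) = t^-2 + 2 + t^2  (w +2, c 10, <D> = A^-2 + 2A^6 + A^14)
V(D3) = -t^-7 + t^-4 + 2t^-3 + t^-2 + t^-1  (w -4, c 12, <D> = A^-8 + A^-4 + 2 + A^4 - A^16)
D4 (bracket A^-2 + 2A^6 + A^14; 10 crossings at w = +2): V = t^-2 + 2 + t^2
V(D5) = -t^-7 + t^-4 + 2t^-3 + t^-2 + t^-1  (w -6, c 12, <D> = A^-14 + A^-10 + 2A^-6 + A^-2 - A^10)
why: comparing 5 Jones polynomials yields 3 groups


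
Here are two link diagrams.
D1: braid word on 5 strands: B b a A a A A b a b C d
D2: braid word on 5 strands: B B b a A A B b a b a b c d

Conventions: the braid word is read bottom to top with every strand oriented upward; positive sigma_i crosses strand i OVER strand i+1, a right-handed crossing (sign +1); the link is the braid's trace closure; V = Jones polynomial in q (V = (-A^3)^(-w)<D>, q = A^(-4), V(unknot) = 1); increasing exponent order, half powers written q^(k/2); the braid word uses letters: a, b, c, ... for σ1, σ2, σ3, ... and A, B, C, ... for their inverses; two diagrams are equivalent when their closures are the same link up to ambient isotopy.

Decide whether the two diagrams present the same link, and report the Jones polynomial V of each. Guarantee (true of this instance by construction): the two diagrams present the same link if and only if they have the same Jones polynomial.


equivalent: yes
D1 (bracket A^6; 12 crossings at w = +2): V = 1
D2 (bracket A^12; 14 crossings at w = +4): V = 1
key observation: all 2 diagrams share one V(q), hence one class


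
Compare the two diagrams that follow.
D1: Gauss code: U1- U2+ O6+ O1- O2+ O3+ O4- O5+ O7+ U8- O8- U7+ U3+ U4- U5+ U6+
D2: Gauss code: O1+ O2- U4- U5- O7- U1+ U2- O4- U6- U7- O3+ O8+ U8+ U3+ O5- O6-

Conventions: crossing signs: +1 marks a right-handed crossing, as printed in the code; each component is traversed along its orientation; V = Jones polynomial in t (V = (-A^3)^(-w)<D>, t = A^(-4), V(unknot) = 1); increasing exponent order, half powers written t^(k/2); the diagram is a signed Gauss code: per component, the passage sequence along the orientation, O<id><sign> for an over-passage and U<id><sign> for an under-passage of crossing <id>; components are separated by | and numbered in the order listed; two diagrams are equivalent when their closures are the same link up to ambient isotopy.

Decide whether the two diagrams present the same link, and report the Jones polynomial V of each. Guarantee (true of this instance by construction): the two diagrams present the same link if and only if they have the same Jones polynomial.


equivalent: no
D1 (bracket A^6; 8 crossings at w = +2): V = 1
V(D2) = -t^-4 + t^-3 + t^-1  [8 crossings, <D> = A^-2 + A^6 - A^10, w = -2]
observation: 2 classes among 2 diagrams; unequal V(t) rules out equality


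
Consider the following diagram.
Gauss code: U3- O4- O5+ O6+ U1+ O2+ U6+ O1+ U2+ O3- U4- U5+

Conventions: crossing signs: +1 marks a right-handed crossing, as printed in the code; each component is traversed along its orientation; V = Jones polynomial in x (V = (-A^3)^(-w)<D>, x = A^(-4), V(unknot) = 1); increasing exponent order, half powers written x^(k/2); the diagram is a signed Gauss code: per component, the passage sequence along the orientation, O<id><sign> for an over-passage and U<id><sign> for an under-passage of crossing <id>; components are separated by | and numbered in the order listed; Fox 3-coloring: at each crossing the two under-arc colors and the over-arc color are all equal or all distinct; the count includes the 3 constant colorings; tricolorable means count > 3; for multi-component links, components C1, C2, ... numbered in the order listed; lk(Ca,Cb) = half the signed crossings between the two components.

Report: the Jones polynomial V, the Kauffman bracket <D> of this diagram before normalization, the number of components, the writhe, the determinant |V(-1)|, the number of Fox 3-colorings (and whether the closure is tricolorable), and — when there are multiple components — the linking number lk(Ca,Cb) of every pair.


Jones polynomial: V(x) = x + x^3 - x^4
<D> = -A^-10 + A^-6 + A^2; writhe +2
components 1, writhe +2 (6 crossings)
3-colorings: 9 of 3^6, det 3 — tricolorable
note: w = +2 shifts under R1 moves; the (-A^3)^(-2) factor cancels that in V


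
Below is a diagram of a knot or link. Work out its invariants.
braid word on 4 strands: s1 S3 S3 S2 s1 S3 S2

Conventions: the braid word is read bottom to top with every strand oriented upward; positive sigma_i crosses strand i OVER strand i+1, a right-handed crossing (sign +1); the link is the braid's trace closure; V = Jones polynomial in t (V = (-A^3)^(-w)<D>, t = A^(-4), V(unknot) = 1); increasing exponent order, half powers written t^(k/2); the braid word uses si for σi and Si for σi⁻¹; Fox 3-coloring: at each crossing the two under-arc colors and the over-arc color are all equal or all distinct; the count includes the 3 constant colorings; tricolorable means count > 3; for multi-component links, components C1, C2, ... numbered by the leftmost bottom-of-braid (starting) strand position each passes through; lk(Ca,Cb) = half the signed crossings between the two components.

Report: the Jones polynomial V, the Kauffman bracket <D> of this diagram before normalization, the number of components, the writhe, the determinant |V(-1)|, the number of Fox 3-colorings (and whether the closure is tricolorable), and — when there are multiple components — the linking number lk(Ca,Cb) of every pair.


V = t^-5 - 2t^-4 + 2t^-3 - 2t^-2 + 2t^-1 - 1 + t
<D> = -A^-13 + A^-9 - 2A^-5 + 2A^-1 - 2A^3 + 2A^7 - A^11 (w = -3)
1 component over 7 crossings, w = -3
3 Fox colorings among 3^7, |V(-1)| = 11: not tricolorable
why: w = -3 shifts under R1 moves; the (-A^3)^(3) factor cancels that in V


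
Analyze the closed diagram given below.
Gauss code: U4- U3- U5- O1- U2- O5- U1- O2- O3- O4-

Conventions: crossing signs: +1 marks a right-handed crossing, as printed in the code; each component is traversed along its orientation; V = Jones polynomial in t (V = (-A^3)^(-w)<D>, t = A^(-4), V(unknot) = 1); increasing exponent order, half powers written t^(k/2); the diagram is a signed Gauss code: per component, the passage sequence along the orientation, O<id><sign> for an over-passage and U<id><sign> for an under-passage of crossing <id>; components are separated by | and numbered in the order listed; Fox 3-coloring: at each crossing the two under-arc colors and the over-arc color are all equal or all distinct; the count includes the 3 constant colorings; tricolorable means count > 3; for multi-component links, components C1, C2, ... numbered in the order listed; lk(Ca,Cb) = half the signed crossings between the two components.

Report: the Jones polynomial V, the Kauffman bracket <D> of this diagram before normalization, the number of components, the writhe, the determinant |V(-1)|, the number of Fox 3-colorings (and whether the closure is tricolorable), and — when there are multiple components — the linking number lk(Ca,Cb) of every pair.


Jones polynomial: V(t) = -t^-4 + t^-3 + t^-1
<D> = -A^-11 - A^-3 + A; writhe -5
components 1, writhe -5 (5 crossings)
3-colorings: 9 of 3^5, det 3 — tricolorable
note: the span of V is 3, forcing >= 3 crossings in any diagram


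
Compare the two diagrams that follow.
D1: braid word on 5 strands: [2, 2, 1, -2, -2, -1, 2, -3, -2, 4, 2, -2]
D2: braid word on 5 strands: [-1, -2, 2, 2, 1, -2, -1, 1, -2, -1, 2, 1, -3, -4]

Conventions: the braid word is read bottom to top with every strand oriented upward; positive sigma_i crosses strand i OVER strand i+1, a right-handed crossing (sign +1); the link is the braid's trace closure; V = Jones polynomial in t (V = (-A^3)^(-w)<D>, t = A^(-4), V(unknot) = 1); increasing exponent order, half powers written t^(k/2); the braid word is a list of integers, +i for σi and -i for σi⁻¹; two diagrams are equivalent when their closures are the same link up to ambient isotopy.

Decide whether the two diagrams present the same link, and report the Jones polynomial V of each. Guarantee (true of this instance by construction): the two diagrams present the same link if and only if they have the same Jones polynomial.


same link: yes
V(D1) = t^-2 + 2 + t^2  [12 crossings, <D> = A^-8 + 2 + A^8, w = 0]
V(D2) = t^-2 + 2 + t^2  (w -2, c 14, <D> = A^-14 + 2A^-6 + A^2)
note: D2 (14 crossings) and D1 (12) are Markov-related braid presentations


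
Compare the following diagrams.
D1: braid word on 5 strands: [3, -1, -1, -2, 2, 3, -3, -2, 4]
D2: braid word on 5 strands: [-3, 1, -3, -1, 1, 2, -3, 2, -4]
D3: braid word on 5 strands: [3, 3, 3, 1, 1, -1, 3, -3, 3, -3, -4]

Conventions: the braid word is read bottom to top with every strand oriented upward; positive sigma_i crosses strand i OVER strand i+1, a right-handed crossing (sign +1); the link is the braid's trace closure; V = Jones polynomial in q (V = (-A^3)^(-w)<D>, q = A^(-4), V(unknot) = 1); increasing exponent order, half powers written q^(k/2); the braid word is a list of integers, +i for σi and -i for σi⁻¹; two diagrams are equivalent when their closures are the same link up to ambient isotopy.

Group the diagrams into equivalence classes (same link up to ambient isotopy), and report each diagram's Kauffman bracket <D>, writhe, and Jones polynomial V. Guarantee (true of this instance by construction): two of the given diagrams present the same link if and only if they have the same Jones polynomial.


grouping into links: {D1} | {D2} | {D3}
V(D1) = -q^(-5/2) - q^(-1/2)  (w -1, c 9, <D> = A^-1 + A^7)
V(D2) = q^(-7/2) - 2q^(-5/2) + q^(-3/2) - 2q^(-1/2) + q^(1/2) - q^(3/2)  (w -1, c 9, <D> = A^-9 - A^-5 + 2A^-1 - A^3 + 2A^7 - A^11)
V(D3) = -q^(1/2) - q^(3/2) - q^(5/2) + q^(9/2)  [11 crossings, <D> = -A^-9 + A^-1 + A^3 + A^7, w = +3]
why: 3 values of V(q) split the 3 diagrams


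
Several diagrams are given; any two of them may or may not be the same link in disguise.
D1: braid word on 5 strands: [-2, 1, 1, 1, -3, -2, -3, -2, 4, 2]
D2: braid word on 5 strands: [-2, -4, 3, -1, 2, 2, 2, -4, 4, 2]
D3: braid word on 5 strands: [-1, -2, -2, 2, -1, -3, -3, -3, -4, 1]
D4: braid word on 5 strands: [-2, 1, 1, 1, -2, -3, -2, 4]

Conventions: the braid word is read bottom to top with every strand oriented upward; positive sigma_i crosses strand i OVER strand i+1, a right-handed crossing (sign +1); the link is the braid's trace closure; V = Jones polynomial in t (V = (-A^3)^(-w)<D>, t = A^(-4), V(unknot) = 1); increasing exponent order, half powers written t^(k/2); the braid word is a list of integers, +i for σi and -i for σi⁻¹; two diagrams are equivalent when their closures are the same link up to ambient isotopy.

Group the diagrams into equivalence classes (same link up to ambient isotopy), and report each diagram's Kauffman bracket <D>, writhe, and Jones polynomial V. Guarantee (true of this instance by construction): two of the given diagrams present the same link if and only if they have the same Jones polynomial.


grouping into links: {D1, D4} | {D2} | {D3}
V(D1) = -t^-3 + t^-2 - t^-1 + 3 - t + t^2 - t^3  (w 0, c 10, <D> = -A^-12 + A^-8 - A^-4 + 3 - A^4 + A^8 - A^12)
V(D2) = t + t^3 - t^4  [10 crossings, <D> = -A^-10 + A^-6 + A^2, w = +2]
V(D3) = -t^-4 + t^-3 + t^-1  (w -6, c 10, <D> = A^-14 + A^-6 - A^-2)
D4 (bracket -A^-12 + A^-8 - A^-4 + 3 - A^4 + A^8 - A^12; 8 crossings at w = 0): V = -t^-3 + t^-2 - t^-1 + 3 - t + t^2 - t^3
key observation: 3 classes among 4 diagrams; unequal V(t) rules out equality
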